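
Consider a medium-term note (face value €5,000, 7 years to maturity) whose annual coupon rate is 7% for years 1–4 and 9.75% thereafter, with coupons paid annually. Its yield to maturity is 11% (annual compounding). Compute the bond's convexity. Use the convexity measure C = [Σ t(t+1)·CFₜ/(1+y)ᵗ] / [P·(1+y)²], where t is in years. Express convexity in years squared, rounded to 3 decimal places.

33.698

With y = 0.11:
  t   CF        PV=CF/(1+0.11)^t    t·PV        t(t+1)·PV
  1       350.00       315.3153       315.3153         630.6306
  2       350.00       284.0679       568.1357       1,704.4071
  3       350.00       255.9170       767.7510       3,071.0038
  4       350.00       230.5558       922.2234       4,611.1168
  5       487.50       289.3075     1,446.5376       8,679.2257
  6       487.50       260.6374     1,563.8244      10,946.7711
  7     5,487.50     2,643.1005    18,501.7037     148,013.6297
  Σ                  4,278.9015    24,085.4911     177,656.7848
P = 4,278.9015.
Convexity = Σ t(t+1)·PV / [P·(1+y)²] = 177,656.7848 / (4,278.9015 × 1.232100) = 33.69796.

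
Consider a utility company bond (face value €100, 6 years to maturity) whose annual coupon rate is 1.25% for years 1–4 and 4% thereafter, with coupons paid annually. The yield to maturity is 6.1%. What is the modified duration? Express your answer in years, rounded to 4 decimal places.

5.4386 years

Periodic yield y = 0.061. First find Macaulay duration:
  t   CF        PV=CF/(1+0.061)^t    t·PV
  1         1.25         1.1781         1.1781
  2         1.25         1.1104         2.2208
  3         1.25         1.0466         3.1397
  4         1.25         0.9864         3.9456
  5         4.00         2.9750        14.8749
  6       104.00        72.9023       437.4136
  Σ                     80.1987       462.7726
P = 80.1987; Macaulay duration = 462.7726 / 80.1987 = 5.77032 years.
Modified duration = D_Mac / (1 + y) = 5.77032 / 1.061 = 5.43857 years.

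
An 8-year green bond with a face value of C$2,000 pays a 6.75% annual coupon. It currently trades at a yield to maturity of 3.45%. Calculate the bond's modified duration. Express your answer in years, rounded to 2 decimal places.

6.39 years

Periodic yield y = 0.0345. First find Macaulay duration:
  t   CF        PV=CF/(1+0.0345)^t    t·PV
  1       135.00       130.4978       130.4978
  2       135.00       126.1458       252.2916
  3       135.00       121.9389       365.8167
  4       135.00       117.8723       471.4892
  5       135.00       113.9413       569.7067
  6       135.00       110.1415       660.8487
  7       135.00       106.4683       745.2781
  8     2,135.00     1,627.6234    13,020.9870
  Σ                  2,454.6293    16,216.9158
P = 2,454.6293; Macaulay duration = 16,216.9158 / 2,454.6293 = 6.60667 years.
Modified duration = D_Mac / (1 + y) = 6.60667 / 1.0345 = 6.38634 years.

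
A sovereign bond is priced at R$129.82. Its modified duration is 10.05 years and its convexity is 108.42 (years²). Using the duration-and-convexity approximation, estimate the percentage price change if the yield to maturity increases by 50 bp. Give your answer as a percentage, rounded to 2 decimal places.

-4.89%

Duration effect: -D_mod·Δy = -10.05 × (+0.005) = -0.050250
Convexity effect: ½·C·(Δy)² = 0.5 × 108.42 × (0.005)² = +0.00135525
ΔP/P ≈ -0.050250 + 0.00135525 = -0.04889475
= -4.889475%.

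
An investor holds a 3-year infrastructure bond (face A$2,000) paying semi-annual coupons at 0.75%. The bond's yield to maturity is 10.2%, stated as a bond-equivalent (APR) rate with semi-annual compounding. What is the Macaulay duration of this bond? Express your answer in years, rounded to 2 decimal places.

2.97 years

Periodic yield y = 0.051. Discount each cash flow and weight by its period:
  t   CF        PV=CF/(1+0.051)^t    t·PV
  1         7.50         7.1361         7.1361
  2         7.50         6.7898        13.5796
  3         7.50         6.4603        19.3809
  4         7.50         6.1468        24.5873
  5         7.50         5.8485        29.2427
  6     2,007.50     1,489.4957     8,936.9743
  Σ                  1,521.8772     9,030.9008
Price P = Σ PV = 1,521.8772.
Macaulay duration = Σ(t·PV) / P = 9,030.9008 / 1,521.8772 = 5.93405 half-year periods.
In years: 5.93405 / 2 = 2.96703 years.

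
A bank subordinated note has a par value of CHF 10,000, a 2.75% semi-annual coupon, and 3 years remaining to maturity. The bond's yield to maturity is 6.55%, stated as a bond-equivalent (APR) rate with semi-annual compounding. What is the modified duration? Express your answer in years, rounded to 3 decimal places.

Periodic yield y = 0.03275. First find Macaulay duration:
  t   CF        PV=CF/(1+0.03275)^t    t·PV
  1       137.50       133.1397       133.1397
  2       137.50       128.9176       257.8352
  3       137.50       124.8295       374.4884
  4       137.50       120.8709       483.4837
  5       137.50       117.0379       585.1897
  6    10,137.50     8,355.2538    50,131.5227
  Σ                  8,980.0494    51,965.6594
P = 8,980.0494; Macaulay duration = 51,965.6594 / 8,980.0494 = 5.78679 half-year periods = 2.89339 years.
Modified duration = D_Mac / (1 + y) = 2.89339 / 1.03275 = 2.80164 years.

2.802 years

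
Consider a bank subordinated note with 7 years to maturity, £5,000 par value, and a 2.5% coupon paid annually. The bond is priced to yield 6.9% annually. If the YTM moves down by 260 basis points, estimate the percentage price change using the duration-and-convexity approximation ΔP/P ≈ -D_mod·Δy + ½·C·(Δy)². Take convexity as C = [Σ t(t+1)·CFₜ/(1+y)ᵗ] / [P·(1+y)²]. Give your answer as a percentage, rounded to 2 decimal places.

+17.09%

With y = 0.069:
  t   CF        PV=CF/(1+0.069)^t    t·PV        t(t+1)·PV
  1       125.00       116.9317       116.9317         233.8634
  2       125.00       109.3842       218.7684         656.3052
  3       125.00       102.3239       306.9716       1,227.8863
  4       125.00        95.7192       382.8769       1,914.3846
  5       125.00        89.5409       447.7045       2,686.2272
  6       125.00        83.7614       502.5682       3,517.9776
  7     5,125.00     3,212.5503    22,487.8519     179,902.8155
  Σ                  3,810.2116    24,463.6733     190,139.4598
P = 3,810.2116; D_Mac = 6.42056 yrs; D_mod = 6.00613 yrs; C = 43.66845.
Duration effect: -6.00613 × (-0.026) = +0.156159
Convexity effect: 0.5 × 43.66845 × (-0.026)² = +0.0147599
ΔP/P ≈ +0.156159 + 0.0147599 = +0.170919 = +17.0919%.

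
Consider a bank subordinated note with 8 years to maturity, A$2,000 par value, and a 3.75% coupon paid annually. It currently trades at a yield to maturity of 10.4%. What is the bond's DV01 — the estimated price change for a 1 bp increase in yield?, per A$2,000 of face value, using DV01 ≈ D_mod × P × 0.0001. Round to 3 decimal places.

Periodic yield y = 0.104.
  t   CF        PV=CF/(1+0.104)^t    t·PV
  1        75.00        67.9348        67.9348
  2        75.00        61.5351       123.0703
  3        75.00        55.7383       167.2150
  4        75.00        50.4876       201.9505
  5        75.00        45.7315       228.6577
  6        75.00        41.4235       248.5410
  7        75.00        37.5213       262.6490
  8     2,075.00       940.2980     7,522.3840
  Σ                  1,300.6702     8,822.4024
P = 1,300.6702; D_Mac = 6.78297 yrs; D_mod = 6.14399 yrs.
DV01 ≈ 6.14399 × 1,300.6702 × 0.0001 = 0.799131.

A$0.799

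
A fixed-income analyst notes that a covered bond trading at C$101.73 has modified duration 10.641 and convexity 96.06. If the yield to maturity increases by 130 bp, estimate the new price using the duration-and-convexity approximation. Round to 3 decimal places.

C$88.483

Duration effect: -D_mod·Δy = -10.641 × (+0.013) = -0.138333
Convexity effect: ½·C·(Δy)² = 0.5 × 96.06 × (0.013)² = +0.00811707
ΔP/P ≈ -0.138333 + 0.00811707 = -0.13021593
New price ≈ 101.73 × (1 - 0.13021593) = 88.4831334411.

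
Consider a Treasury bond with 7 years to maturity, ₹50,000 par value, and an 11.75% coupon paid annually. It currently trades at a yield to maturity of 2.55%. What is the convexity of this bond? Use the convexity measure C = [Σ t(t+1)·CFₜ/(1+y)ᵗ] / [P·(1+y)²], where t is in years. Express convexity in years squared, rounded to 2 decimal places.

38.53

With y = 0.0255:
  t   CF        PV=CF/(1+0.0255)^t    t·PV        t(t+1)·PV
  1     5,875.00     5,728.9127     5,728.9127      11,457.8255
  2     5,875.00     5,586.4580    11,172.9161      33,518.7483
  3     5,875.00     5,447.5456    16,342.6369      65,370.5476
  4     5,875.00     5,312.0874    21,248.3496     106,241.7481
  5     5,875.00     5,179.9975    25,899.9873     155,399.9240
  6     5,875.00     5,051.1921    30,307.1524     212,150.0669
  7    55,875.00    46,845.5005   327,918.5034   2,623,348.0272
  Σ                 79,151.6938   438,618.4585   3,207,486.8875
P = 79,151.6938.
Convexity = Σ t(t+1)·PV / [P·(1+y)²] = 3,207,486.8875 / (79,151.6938 × 1.051650) = 38.53305.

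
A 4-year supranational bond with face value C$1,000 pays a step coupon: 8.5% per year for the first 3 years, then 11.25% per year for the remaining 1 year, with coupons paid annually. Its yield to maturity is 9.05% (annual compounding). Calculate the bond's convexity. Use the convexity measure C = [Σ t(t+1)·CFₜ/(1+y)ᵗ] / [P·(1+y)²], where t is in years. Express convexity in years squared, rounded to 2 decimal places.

14.36

With y = 0.0905:
  t   CF        PV=CF/(1+0.0905)^t    t·PV        t(t+1)·PV
  1        85.00        77.9459        77.9459         155.8918
  2        85.00        71.4772       142.9544         428.8633
  3        85.00        65.5454       196.6361         786.5443
  4     1,112.50       786.6786     3,146.7144      15,733.5721
  Σ                  1,001.6471     3,564.2508      17,104.8714
P = 1,001.6471.
Convexity = Σ t(t+1)·PV / [P·(1+y)²] = 17,104.8714 / (1,001.6471 × 1.189190) = 14.35998.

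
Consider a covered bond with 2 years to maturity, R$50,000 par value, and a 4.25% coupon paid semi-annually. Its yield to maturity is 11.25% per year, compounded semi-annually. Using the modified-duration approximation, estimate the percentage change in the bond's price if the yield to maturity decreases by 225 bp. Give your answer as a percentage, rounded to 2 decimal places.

+4.12%

Periodic yield y = 0.05625. Modified duration first:
  t   CF        PV=CF/(1+0.05625)^t    t·PV
  1     1,062.50     1,005.9172     1,005.9172
  2     1,062.50       952.3476     1,904.6952
  3     1,062.50       901.6309     2,704.8926
  4    51,062.50    41,023.7339   164,094.9354
  Σ                 43,883.6295   169,710.4404
P = 43,883.6295; D_Mac = 3.86728 half-year periods = 1.93364 yrs; D_mod = 1.93364/(1+0.05625) = 1.83067 yrs.
ΔP/P ≈ -D_mod · Δy = -1.83067 × (-0.0225) = +0.041190 = +4.1190%.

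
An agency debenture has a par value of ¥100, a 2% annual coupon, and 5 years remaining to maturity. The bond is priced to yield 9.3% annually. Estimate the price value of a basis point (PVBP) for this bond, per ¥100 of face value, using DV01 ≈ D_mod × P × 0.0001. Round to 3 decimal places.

Periodic yield y = 0.093.
  t   CF        PV=CF/(1+0.093)^t    t·PV
  1         2.00         1.8298         1.8298
  2         2.00         1.6741         3.3483
  3         2.00         1.5317         4.5951
  4         2.00         1.4014         5.6054
  5       102.00        65.3882       326.9410
  Σ                     71.8252       342.3196
P = 71.8252; D_Mac = 4.76601 yrs; D_mod = 4.36048 yrs.
DV01 ≈ 4.36048 × 71.8252 × 0.0001 = 0.031319.

¥0.031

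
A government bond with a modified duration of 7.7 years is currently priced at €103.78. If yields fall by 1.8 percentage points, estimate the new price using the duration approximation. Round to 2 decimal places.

€118.16

Duration approximation: ΔP/P ≈ -D_mod · Δy = -7.7 × (-0.018) = +0.138600.
New price ≈ 103.78 × (1 + 0.138600) = 118.163908.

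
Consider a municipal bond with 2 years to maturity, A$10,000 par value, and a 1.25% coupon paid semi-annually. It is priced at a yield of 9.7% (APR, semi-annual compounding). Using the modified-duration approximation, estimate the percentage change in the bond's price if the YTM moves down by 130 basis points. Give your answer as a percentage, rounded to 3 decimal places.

Periodic yield y = 0.0485. Modified duration first:
  t   CF        PV=CF/(1+0.0485)^t    t·PV
  1        62.50        59.6090        59.6090
  2        62.50        56.8517       113.7033
  3        62.50        54.2219       162.6657
  4    10,062.50     8,325.9185    33,303.6739
  Σ                  8,496.6010    33,639.6519
P = 8,496.6010; D_Mac = 3.95919 half-year periods = 1.97959 yrs; D_mod = 1.97959/(1+0.0485) = 1.88803 yrs.
ΔP/P ≈ -D_mod · Δy = -1.88803 × (-0.013) = +0.024544 = +2.4544%.

+2.454%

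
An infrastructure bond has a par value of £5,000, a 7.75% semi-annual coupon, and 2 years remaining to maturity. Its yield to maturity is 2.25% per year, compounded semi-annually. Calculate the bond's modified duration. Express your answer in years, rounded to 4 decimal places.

Periodic yield y = 0.01125. First find Macaulay duration:
  t   CF        PV=CF/(1+0.01125)^t    t·PV
  1       193.75       191.5946       191.5946
  2       193.75       189.4631       378.9262
  3       193.75       187.3554       562.0661
  4     5,193.75     4,966.4595    19,865.8382
  Σ                  5,534.8726    20,998.4250
P = 5,534.8726; Macaulay duration = 20,998.4250 / 5,534.8726 = 3.79384 half-year periods = 1.89692 years.
Modified duration = D_Mac / (1 + y) = 1.89692 / 1.01125 = 1.87582 years.

1.8758 years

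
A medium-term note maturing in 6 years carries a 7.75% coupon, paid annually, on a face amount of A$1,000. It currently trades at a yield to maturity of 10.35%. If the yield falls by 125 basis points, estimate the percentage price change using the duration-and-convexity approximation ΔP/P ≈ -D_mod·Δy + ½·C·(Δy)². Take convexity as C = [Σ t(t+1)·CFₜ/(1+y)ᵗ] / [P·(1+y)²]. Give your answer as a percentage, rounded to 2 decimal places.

+5.82%

With y = 0.1035:
  t   CF        PV=CF/(1+0.1035)^t    t·PV        t(t+1)·PV
  1        77.50        70.2311        70.2311         140.4622
  2        77.50        63.6439       127.2879         381.8636
  3        77.50        57.6746       173.0238         692.0954
  4        77.50        52.2652       209.0607       1,045.3034
  5        77.50        47.3631       236.8154       1,420.8927
  6     1,077.50       596.7374     3,580.4244      25,062.9706
  Σ                    887.9153     4,396.8433      28,743.5877
P = 887.9153; D_Mac = 4.95187 yrs; D_mod = 4.48742 yrs; C = 26.58427.
Duration effect: -4.48742 × (-0.0125) = +0.056093
Convexity effect: 0.5 × 26.58427 × (-0.0125)² = +0.0020769
ΔP/P ≈ +0.056093 + 0.0020769 = +0.058170 = +5.8170%.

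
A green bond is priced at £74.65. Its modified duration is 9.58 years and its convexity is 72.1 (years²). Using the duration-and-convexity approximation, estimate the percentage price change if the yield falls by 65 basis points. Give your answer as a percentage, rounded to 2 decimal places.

+6.38%

Duration effect: -D_mod·Δy = -9.58 × (-0.0065) = +0.062270
Convexity effect: ½·C·(Δy)² = 0.5 × 72.1 × (-0.0065)² = +0.0015231125
ΔP/P ≈ +0.062270 + 0.0015231125 = +0.0637931125
= +6.37931125%.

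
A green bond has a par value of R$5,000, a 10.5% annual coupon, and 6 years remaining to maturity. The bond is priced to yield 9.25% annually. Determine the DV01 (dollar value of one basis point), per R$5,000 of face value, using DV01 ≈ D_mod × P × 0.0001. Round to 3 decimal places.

R$2.309

Periodic yield y = 0.0925.
  t   CF        PV=CF/(1+0.0925)^t    t·PV
  1       525.00       480.5492       480.5492
  2       525.00       439.8620       879.7239
  3       525.00       402.6196     1,207.8589
  4       525.00       368.5306     1,474.1223
  5       525.00       337.3278     1,686.6388
  6     5,525.00     3,249.4032    19,496.4194
  Σ                  5,278.2924    25,225.3126
P = 5,278.2924; D_Mac = 4.77907 yrs; D_mod = 4.37443 yrs.
DV01 ≈ 4.37443 × 5,278.2924 × 0.0001 = 2.308953.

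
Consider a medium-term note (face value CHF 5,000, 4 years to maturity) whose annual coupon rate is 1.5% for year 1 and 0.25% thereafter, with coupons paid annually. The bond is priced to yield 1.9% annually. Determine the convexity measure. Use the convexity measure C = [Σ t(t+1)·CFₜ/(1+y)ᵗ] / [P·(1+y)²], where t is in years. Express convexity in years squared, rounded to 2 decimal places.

18.94

With y = 0.019:
  t   CF        PV=CF/(1+0.019)^t    t·PV        t(t+1)·PV
  1        75.00        73.6016        73.6016         147.2031
  2        12.50        12.0382        24.0764          72.2292
  3        12.50        11.8137        35.4412         141.7649
  4     5,012.50     4,648.9797    18,595.9188      92,979.5940
  Σ                  4,746.4332    18,729.0380      93,340.7912
P = 4,746.4332.
Convexity = Σ t(t+1)·PV / [P·(1+y)²] = 93,340.7912 / (4,746.4332 × 1.038361) = 18.93894.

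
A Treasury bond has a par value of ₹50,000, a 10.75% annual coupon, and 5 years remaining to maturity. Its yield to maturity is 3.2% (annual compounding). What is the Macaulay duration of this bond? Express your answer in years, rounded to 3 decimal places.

Periodic yield y = 0.032. Discount each cash flow and weight by its year:
  t   CF        PV=CF/(1+0.032)^t    t·PV
  1     5,375.00     5,208.3333     5,208.3333
  2     5,375.00     5,046.8346    10,093.6693
  3     5,375.00     4,890.3436    14,671.0309
  4     5,375.00     4,738.7051    18,954.8203
  5    55,375.00    47,305.8938   236,529.4692
  Σ                 67,190.1105   285,457.3229
Price P = Σ PV = 67,190.1105.
Macaulay duration = Σ(t·PV) / P = 285,457.3229 / 67,190.1105 = 4.24850 years.

4.249 years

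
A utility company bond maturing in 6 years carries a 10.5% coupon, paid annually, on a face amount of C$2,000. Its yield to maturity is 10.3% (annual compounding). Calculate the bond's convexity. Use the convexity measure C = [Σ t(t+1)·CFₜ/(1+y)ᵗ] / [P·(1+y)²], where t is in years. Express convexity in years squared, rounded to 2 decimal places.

With y = 0.103:
  t   CF        PV=CF/(1+0.103)^t    t·PV        t(t+1)·PV
  1       210.00       190.3898       190.3898         380.7797
  2       210.00       172.6109       345.2218       1,035.6655
  3       210.00       156.4922       469.4767       1,877.9067
  4       210.00       141.8787       567.5149       2,837.5743
  5       210.00       128.6298       643.1492       3,858.8952
  6     2,210.00     1,227.2674     7,363.6044      51,545.2309
  Σ                  2,017.2689     9,579.3568      61,536.0523
P = 2,017.2689.
Convexity = Σ t(t+1)·PV / [P·(1+y)²] = 61,536.0523 / (2,017.2689 × 1.216609) = 25.07349.

25.07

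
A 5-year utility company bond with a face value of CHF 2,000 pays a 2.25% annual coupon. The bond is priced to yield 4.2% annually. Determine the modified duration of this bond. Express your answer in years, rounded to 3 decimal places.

4.581 years

Periodic yield y = 0.042. First find Macaulay duration:
  t   CF        PV=CF/(1+0.042)^t    t·PV
  1        45.00        43.1862        43.1862
  2        45.00        41.4455        82.8909
  3        45.00        39.7749       119.3248
  4        45.00        38.1717       152.6868
  5     2,045.00     1,664.7718     8,323.8591
  Σ                  1,827.3501     8,721.9479
P = 1,827.3501; Macaulay duration = 8,721.9479 / 1,827.3501 = 4.77300 years.
Modified duration = D_Mac / (1 + y) = 4.77300 / 1.042 = 4.58062 years.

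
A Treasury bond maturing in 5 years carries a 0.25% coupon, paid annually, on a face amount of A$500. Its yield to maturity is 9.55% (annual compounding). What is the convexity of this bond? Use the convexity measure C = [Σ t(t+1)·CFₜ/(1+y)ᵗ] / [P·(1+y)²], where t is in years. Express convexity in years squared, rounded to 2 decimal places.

With y = 0.0955:
  t   CF        PV=CF/(1+0.0955)^t    t·PV        t(t+1)·PV
  1         1.25         1.1410         1.1410           2.2821
  2         1.25         1.0416         2.0831           6.2494
  3         1.25         0.9508         2.8523          11.4092
  4         1.25         0.8679         3.4715          17.3576
  5       501.25       317.6819     1,588.4095       9,530.4571
  Σ                    321.6831     1,597.9575       9,567.7553
P = 321.6831.
Convexity = Σ t(t+1)·PV / [P·(1+y)²] = 9,567.7553 / (321.6831 × 1.200120) = 24.78318.

24.78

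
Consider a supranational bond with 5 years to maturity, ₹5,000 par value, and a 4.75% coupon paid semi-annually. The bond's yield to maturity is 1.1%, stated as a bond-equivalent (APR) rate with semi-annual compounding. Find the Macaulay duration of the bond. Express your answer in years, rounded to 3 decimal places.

4.555 years

Periodic yield y = 0.0055. Discount each cash flow and weight by its period:
  t   CF        PV=CF/(1+0.0055)^t    t·PV
  1       118.75       118.1004       118.1004
  2       118.75       117.4544       234.9089
  3       118.75       116.8120       350.4359
  4       118.75       116.1730       464.6921
  5       118.75       115.5376       577.6879
  6       118.75       114.9056       689.4336
  7       118.75       114.2771       799.9395
  8       118.75       113.6520       909.2159
  9       118.75       113.0303     1,017.2728
  10    5,118.75     4,845.5510    48,455.5101
  Σ                  5,885.4935    53,617.1971
Price P = Σ PV = 5,885.4935.
Macaulay duration = Σ(t·PV) / P = 53,617.1971 / 5,885.4935 = 9.11006 half-year periods.
In years: 9.11006 / 2 = 4.55503 years.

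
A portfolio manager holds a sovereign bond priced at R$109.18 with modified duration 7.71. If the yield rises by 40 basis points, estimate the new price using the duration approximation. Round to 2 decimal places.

R$105.81

Duration approximation: ΔP/P ≈ -D_mod · Δy = -7.71 × (+0.004) = -0.030840.
New price ≈ 109.18 × (1 - 0.030840) = 105.8128888.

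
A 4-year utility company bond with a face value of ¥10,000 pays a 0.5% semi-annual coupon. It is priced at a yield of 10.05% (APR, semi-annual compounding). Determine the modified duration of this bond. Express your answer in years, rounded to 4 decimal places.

3.7669 years

Periodic yield y = 0.05025. First find Macaulay duration:
  t   CF        PV=CF/(1+0.05025)^t    t·PV
  1        25.00        23.8039        23.8039
  2        25.00        22.6649        45.3299
  3        25.00        21.5805        64.7416
  4        25.00        20.5480        82.1919
  5        25.00        19.5649        97.8243
  6        25.00        18.6288       111.7725
  7        25.00        17.7374       124.1621
  8    10,025.00     6,772.4040    54,179.2323
  Σ                  6,916.9324    54,729.0585
P = 6,916.9324; Macaulay duration = 54,729.0585 / 6,916.9324 = 7.91233 half-year periods = 3.95617 years.
Modified duration = D_Mac / (1 + y) = 3.95617 / 1.05025 = 3.76688 years.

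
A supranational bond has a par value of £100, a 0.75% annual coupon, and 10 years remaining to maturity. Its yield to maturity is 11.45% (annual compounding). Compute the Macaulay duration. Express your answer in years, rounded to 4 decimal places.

Periodic yield y = 0.1145. Discount each cash flow and weight by its year:
  t   CF        PV=CF/(1+0.1145)^t    t·PV
  1         0.75         0.6729         0.6729
  2         0.75         0.6038         1.2076
  3         0.75         0.5418         1.6253
  4         0.75         0.4861         1.9445
  5         0.75         0.4362         2.1809
  6         0.75         0.3914         2.3482
  7         0.75         0.3512         2.4581
  8         0.75         0.3151         2.5206
  9         0.75         0.2827         2.5444
  10      100.75        34.0757       340.7566
  Σ                     38.1568       358.2592
Price P = Σ PV = 38.1568.
Macaulay duration = Σ(t·PV) / P = 358.2592 / 38.1568 = 9.38913 years.

9.3891 years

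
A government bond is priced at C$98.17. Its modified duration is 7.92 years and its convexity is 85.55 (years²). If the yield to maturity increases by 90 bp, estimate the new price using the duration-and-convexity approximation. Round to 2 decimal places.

Duration effect: -D_mod·Δy = -7.92 × (+0.009) = -0.071280
Convexity effect: ½·C·(Δy)² = 0.5 × 85.55 × (0.009)² = +0.003464775
ΔP/P ≈ -0.071280 + 0.003464775 = -0.067815225
New price ≈ 98.17 × (1 - 0.067815225) = 91.51257936175.

C$91.51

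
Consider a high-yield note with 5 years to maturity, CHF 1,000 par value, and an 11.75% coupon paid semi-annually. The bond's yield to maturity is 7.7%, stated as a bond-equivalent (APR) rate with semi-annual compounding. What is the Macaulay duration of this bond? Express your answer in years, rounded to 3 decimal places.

Periodic yield y = 0.0385. Discount each cash flow and weight by its period:
  t   CF        PV=CF/(1+0.0385)^t    t·PV
  1        58.75        56.5720        56.5720
  2        58.75        54.4747       108.9494
  3        58.75        52.4552       157.3655
  4        58.75        50.5105       202.0421
  5        58.75        48.6380       243.1898
  6        58.75        46.8348       281.0089
  7        58.75        45.0985       315.6897
  8        58.75        43.4266       347.4128
  9        58.75        41.8167       376.3500
  10    1,058.75       725.6520     7,256.5203
  Σ                  1,165.4790     9,345.1005
Price P = Σ PV = 1,165.4790.
Macaulay duration = Σ(t·PV) / P = 9,345.1005 / 1,165.4790 = 8.01825 half-year periods.
In years: 8.01825 / 2 = 4.00912 years.

4.009 years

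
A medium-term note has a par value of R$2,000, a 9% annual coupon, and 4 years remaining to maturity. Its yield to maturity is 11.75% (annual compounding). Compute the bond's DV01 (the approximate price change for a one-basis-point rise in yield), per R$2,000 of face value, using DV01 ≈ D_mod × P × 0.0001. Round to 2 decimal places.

Periodic yield y = 0.1175.
  t   CF        PV=CF/(1+0.1175)^t    t·PV
  1       180.00       161.0738       161.0738
  2       180.00       144.1377       288.2753
  3       180.00       128.9822       386.9467
  4     2,180.00     1,397.8687     5,591.4746
  Σ                  1,832.0624     6,427.7705
P = 1,832.0624; D_Mac = 3.50849 yrs; D_mod = 3.13959 yrs.
DV01 ≈ 3.13959 × 1,832.0624 × 0.0001 = 0.575192.

R$0.58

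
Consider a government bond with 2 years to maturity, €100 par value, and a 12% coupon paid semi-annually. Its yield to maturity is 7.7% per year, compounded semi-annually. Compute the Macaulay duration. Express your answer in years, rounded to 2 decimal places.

1.84 years

Periodic yield y = 0.0385. Discount each cash flow and weight by its period:
  t   CF        PV=CF/(1+0.0385)^t    t·PV
  1         6.00         5.7776         5.7776
  2         6.00         5.5634        11.1267
  3         6.00         5.3571        16.0714
  4       106.00        91.1339       364.5355
  Σ                    107.8319       397.5112
Price P = Σ PV = 107.8319.
Macaulay duration = Σ(t·PV) / P = 397.5112 / 107.8319 = 3.68640 half-year periods.
In years: 3.68640 / 2 = 1.84320 years.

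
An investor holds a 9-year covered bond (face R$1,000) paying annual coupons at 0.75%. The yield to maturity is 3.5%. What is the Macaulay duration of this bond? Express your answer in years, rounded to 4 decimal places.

Periodic yield y = 0.035. Discount each cash flow and weight by its year:
  t   CF        PV=CF/(1+0.035)^t    t·PV
  1         7.50         7.2464         7.2464
  2         7.50         7.0013        14.0027
  3         7.50         6.7646        20.2937
  4         7.50         6.5358        26.1433
  5         7.50         6.3148        31.5740
  6         7.50         6.1013        36.6075
  7         7.50         5.8949        41.2645
  8         7.50         5.6956        45.5647
  9     1,007.50       739.2340     6,653.1056
  Σ                    790.7886     6,875.8023
Price P = Σ PV = 790.7886.
Macaulay duration = Σ(t·PV) / P = 6,875.8023 / 790.7886 = 8.69487 years.

8.6949 years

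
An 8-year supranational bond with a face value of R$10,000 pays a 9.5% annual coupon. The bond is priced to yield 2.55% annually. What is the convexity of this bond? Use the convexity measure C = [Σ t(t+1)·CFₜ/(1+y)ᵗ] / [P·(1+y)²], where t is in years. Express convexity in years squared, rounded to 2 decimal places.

With y = 0.0255:
  t   CF        PV=CF/(1+0.0255)^t    t·PV        t(t+1)·PV
  1       950.00       926.3774       926.3774       1,852.7548
  2       950.00       903.3422     1,806.6843       5,420.0529
  3       950.00       880.8797     2,642.6392      10,570.5566
  4       950.00       858.9758     3,435.9033      17,179.5167
  5       950.00       837.6166     4,188.0831      25,128.4984
  6       950.00       816.7885     4,900.7310      34,305.1172
  7       950.00       796.4783     5,575.3482      44,602.7853
  8    10,950.00     8,952.1799    71,617.4393     644,556.9535
  Σ                 14,972.6384    95,093.2057     783,616.2354
P = 14,972.6384.
Convexity = Σ t(t+1)·PV / [P·(1+y)²] = 783,616.2354 / (14,972.6384 × 1.051650) = 49.76612.

49.77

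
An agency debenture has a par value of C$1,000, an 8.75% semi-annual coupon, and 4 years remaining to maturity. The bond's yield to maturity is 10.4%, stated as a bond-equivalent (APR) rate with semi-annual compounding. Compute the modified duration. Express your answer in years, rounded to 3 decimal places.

3.272 years

Periodic yield y = 0.052. First find Macaulay duration:
  t   CF        PV=CF/(1+0.052)^t    t·PV
  1        43.75        41.5875        41.5875
  2        43.75        39.5318        79.0636
  3        43.75        37.5778       112.7333
  4        43.75        35.7203       142.8812
  5        43.75        33.9547       169.7733
  6        43.75        32.2763       193.6577
  7        43.75        30.6809       214.7662
  8     1,043.75       695.7778     5,566.2224
  Σ                    947.1069     6,520.6852
P = 947.1069; Macaulay duration = 6,520.6852 / 947.1069 = 6.88485 half-year periods = 3.44242 years.
Modified duration = D_Mac / (1 + y) = 3.44242 / 1.052 = 3.27227 years.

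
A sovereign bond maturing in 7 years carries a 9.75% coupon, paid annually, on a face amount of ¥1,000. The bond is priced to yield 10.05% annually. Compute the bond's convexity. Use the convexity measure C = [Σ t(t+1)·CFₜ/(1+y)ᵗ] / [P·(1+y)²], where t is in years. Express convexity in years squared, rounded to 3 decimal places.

32.195

With y = 0.1005:
  t   CF        PV=CF/(1+0.1005)^t    t·PV        t(t+1)·PV
  1        97.50        88.5961        88.5961         177.1922
  2        97.50        80.5053       161.0106         483.0319
  3        97.50        73.1534       219.4602         877.8407
  4        97.50        66.4729       265.8915       1,329.4574
  5        97.50        60.4024       302.0121       1,812.0728
  6        97.50        54.8863       329.3181       2,305.2266
  7     1,097.50       561.4023     3,929.8162      31,438.5298
  Σ                    985.4188     5,296.1048      38,423.3513
P = 985.4188.
Convexity = Σ t(t+1)·PV / [P·(1+y)²] = 38,423.3513 / (985.4188 × 1.211100) = 32.19544.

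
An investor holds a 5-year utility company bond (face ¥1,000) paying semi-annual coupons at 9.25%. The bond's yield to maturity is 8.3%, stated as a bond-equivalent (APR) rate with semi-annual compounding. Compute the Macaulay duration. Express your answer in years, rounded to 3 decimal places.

Periodic yield y = 0.0415. Discount each cash flow and weight by its period:
  t   CF        PV=CF/(1+0.0415)^t    t·PV
  1        46.25        44.4071        44.4071
  2        46.25        42.6376        85.2753
  3        46.25        40.9387       122.8161
  4        46.25        39.3074       157.2297
  5        46.25        37.7412       188.7059
  6        46.25        36.2373       217.4239
  7        46.25        34.7934       243.5538
  8        46.25        33.4070       267.2560
  9        46.25        32.0759       288.6827
  10    1,046.25       696.6951     6,966.9506
  Σ                  1,038.2407     8,582.3010
Price P = Σ PV = 1,038.2407.
Macaulay duration = Σ(t·PV) / P = 8,582.3010 / 1,038.2407 = 8.26620 half-year periods.
In years: 8.26620 / 2 = 4.13310 years.

4.133 years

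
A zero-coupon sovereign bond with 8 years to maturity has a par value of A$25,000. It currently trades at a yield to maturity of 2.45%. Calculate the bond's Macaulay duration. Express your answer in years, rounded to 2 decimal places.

8.00 years

A zero-coupon bond has a single cash flow at maturity, so its Macaulay duration equals its maturity: 8 years.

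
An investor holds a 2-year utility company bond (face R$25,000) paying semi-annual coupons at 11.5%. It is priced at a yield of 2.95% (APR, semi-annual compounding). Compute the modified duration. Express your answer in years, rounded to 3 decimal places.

Periodic yield y = 0.01475. First find Macaulay duration:
  t   CF        PV=CF/(1+0.01475)^t    t·PV
  1     1,437.50     1,416.6051     1,416.6051
  2     1,437.50     1,396.0139     2,792.0277
  3     1,437.50     1,375.7220     4,127.1659
  4    26,437.50    24,933.5516    99,734.2064
  Σ                 29,121.8925   108,070.0051
P = 29,121.8925; Macaulay duration = 108,070.0051 / 29,121.8925 = 3.71095 half-year periods = 1.85548 years.
Modified duration = D_Mac / (1 + y) = 1.85548 / 1.01475 = 1.82851 years.

1.829 years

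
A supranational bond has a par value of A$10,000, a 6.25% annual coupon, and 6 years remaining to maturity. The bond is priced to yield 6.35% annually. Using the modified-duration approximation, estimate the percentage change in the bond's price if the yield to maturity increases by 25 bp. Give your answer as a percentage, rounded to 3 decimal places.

Periodic yield y = 0.0635. Modified duration first:
  t   CF        PV=CF/(1+0.0635)^t    t·PV
  1       625.00       587.6822       587.6822
  2       625.00       552.5926     1,105.1851
  3       625.00       519.5981     1,558.7942
  4       625.00       488.5736     1,954.2946
  5       625.00       459.4016     2,297.0082
  6    10,625.00     7,343.5148    44,061.0887
  Σ                  9,951.3629    51,564.0530
P = 9,951.3629; D_Mac = 5.18161 yrs; D_mod = 5.18161/(1+0.0635) = 4.87222 yrs.
ΔP/P ≈ -D_mod · Δy = -4.87222 × (+0.0025) = -0.012181 = -1.2181%.

-1.218%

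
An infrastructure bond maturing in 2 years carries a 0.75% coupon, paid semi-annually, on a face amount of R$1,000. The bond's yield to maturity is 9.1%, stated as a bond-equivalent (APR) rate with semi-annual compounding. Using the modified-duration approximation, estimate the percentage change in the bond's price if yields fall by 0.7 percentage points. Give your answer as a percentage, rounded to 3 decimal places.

Periodic yield y = 0.0455. Modified duration first:
  t   CF        PV=CF/(1+0.0455)^t    t·PV
  1         3.75         3.5868         3.5868
  2         3.75         3.4307         6.8614
  3         3.75         3.2814         9.8442
  4     1,003.75       840.0970     3,360.3878
  Σ                    850.3959     3,380.6802
P = 850.3959; D_Mac = 3.97542 half-year periods = 1.98771 yrs; D_mod = 1.98771/(1+0.0455) = 1.90120 yrs.
ΔP/P ≈ -D_mod · Δy = -1.90120 × (-0.007) = +0.013308 = +1.3308%.

+1.331%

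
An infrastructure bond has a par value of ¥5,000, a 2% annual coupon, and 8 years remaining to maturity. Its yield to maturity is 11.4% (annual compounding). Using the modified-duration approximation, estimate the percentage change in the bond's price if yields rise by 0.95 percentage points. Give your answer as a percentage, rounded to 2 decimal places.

Periodic yield y = 0.114. Modified duration first:
  t   CF        PV=CF/(1+0.114)^t    t·PV
  1       100.00        89.7666        89.7666
  2       100.00        80.5804       161.1609
  3       100.00        72.3343       217.0030
  4       100.00        64.9321       259.7283
  5       100.00        58.2873       291.4366
  6       100.00        52.3225       313.9353
  7       100.00        46.9682       328.7772
  8     5,100.00     2,150.2485    17,201.9878
  Σ                  2,615.4399    18,863.7956
P = 2,615.4399; D_Mac = 7.21248 yrs; D_mod = 7.21248/(1+0.114) = 6.47439 yrs.
ΔP/P ≈ -D_mod · Δy = -6.47439 × (+0.0095) = -0.061507 = -6.1507%.

-6.15%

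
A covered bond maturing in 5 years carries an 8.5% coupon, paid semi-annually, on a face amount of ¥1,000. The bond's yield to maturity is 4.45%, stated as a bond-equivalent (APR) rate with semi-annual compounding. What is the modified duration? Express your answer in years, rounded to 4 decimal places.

Periodic yield y = 0.02225. First find Macaulay duration:
  t   CF        PV=CF/(1+0.02225)^t    t·PV
  1        42.50        41.5750        41.5750
  2        42.50        40.6700        81.3401
  3        42.50        39.7848       119.3545
  4        42.50        38.9189       155.6756
  5        42.50        38.0718       190.3590
  6        42.50        37.2431       223.4588
  7        42.50        36.4325       255.0276
  8        42.50        35.6395       285.1162
  9        42.50        34.8638       313.7743
  10    1,042.50       836.5750     8,365.7498
  Σ                  1,179.7745    10,031.4308
P = 1,179.7745; Macaulay duration = 10,031.4308 / 1,179.7745 = 8.50284 half-year periods = 4.25142 years.
Modified duration = D_Mac / (1 + y) = 4.25142 / 1.02225 = 4.15888 years.

4.1589 years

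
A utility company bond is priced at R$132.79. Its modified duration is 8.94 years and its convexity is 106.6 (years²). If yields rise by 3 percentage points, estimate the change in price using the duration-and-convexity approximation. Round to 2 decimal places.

-R$29.24

Duration effect: -D_mod·Δy = -8.94 × (+0.03) = -0.268200
Convexity effect: ½·C·(Δy)² = 0.5 × 106.6 × (0.03)² = +0.0479700
ΔP/P ≈ -0.268200 + 0.0479700 = -0.220230
ΔP ≈ 132.79 × (-0.220230) = -29.2443417.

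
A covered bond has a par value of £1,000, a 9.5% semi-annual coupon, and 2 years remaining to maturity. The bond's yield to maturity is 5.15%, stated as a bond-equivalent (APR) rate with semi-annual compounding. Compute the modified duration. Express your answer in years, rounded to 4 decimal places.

Periodic yield y = 0.02575. First find Macaulay duration:
  t   CF        PV=CF/(1+0.02575)^t    t·PV
  1        47.50        46.3076        46.3076
  2        47.50        45.1451        90.2902
  3        47.50        44.0118       132.0354
  4     1,047.50       946.2109     3,784.8434
  Σ                  1,081.6753     4,053.4766
P = 1,081.6753; Macaulay duration = 4,053.4766 / 1,081.6753 = 3.74741 half-year periods = 1.87370 years.
Modified duration = D_Mac / (1 + y) = 1.87370 / 1.02575 = 1.82667 years.

1.8267 years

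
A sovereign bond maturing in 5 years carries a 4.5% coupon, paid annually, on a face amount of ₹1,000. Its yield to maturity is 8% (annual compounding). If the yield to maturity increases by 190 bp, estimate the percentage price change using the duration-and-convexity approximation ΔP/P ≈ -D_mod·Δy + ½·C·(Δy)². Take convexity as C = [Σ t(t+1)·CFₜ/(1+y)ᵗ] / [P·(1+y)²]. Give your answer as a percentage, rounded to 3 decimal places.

-7.596%

With y = 0.08:
  t   CF        PV=CF/(1+0.08)^t    t·PV        t(t+1)·PV
  1        45.00        41.6667        41.6667          83.3333
  2        45.00        38.5802        77.1605         231.4815
  3        45.00        35.7225       107.1674         428.6694
  4        45.00        33.0763       132.3054         661.5269
  5     1,045.00       711.2094     3,556.0472      21,336.2832
  Σ                    860.2551     3,914.3471      22,741.2943
P = 860.2551; D_Mac = 4.55022 yrs; D_mod = 4.21316 yrs; C = 22.66420.
Duration effect: -4.21316 × (+0.019) = -0.080050
Convexity effect: 0.5 × 22.66420 × (0.019)² = +0.0040909
ΔP/P ≈ -0.080050 + 0.0040909 = -0.075959 = -7.5959%.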